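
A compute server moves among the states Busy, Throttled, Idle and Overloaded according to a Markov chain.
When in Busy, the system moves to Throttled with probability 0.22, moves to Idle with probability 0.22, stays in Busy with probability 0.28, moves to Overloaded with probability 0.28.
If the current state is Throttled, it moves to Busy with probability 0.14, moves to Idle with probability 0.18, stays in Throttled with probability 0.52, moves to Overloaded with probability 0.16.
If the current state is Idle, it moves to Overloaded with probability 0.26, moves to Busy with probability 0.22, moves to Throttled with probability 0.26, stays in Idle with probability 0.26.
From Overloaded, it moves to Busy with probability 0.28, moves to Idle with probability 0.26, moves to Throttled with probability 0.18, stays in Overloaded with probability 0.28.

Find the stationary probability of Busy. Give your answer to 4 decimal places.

Let the stationary distribution be π with π = πP and π_1 + π_2 + π_3 + π_4 = 1.
π_1 = 0.28·π_1 + 0.14·π_2 + 0.22·π_3 + 0.28·π_4
π_2 = 0.22·π_1 + 0.52·π_2 + 0.26·π_3 + 0.18·π_4
π_3 = 0.22·π_1 + 0.18·π_2 + 0.26·π_3 + 0.26·π_4
Solving with the normalization constraint gives π = (0.2225, 0.3136, 0.2260, 0.2378).
So the stationary probability of Busy is 0.2225.

0.2225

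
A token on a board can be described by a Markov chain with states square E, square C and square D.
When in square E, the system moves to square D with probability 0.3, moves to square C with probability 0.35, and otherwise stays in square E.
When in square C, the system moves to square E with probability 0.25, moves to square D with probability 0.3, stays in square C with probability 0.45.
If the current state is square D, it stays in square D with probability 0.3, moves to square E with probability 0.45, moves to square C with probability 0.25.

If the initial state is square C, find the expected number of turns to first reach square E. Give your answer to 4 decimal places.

3.2258

Let t(s) be the expected number of turns to first reach square E from state s, with t(square E) = 0. Conditioning on the first turn:
t(square C) = 1 + 0.45·t(square C) + 0.3·t(square D)
t(square D) = 1 + 0.25·t(square C) + 0.3·t(square D)
Solving: t(square C) = 3.2258, t(square D) = 2.5806.
Expected turns from square C to square E: 3.2258.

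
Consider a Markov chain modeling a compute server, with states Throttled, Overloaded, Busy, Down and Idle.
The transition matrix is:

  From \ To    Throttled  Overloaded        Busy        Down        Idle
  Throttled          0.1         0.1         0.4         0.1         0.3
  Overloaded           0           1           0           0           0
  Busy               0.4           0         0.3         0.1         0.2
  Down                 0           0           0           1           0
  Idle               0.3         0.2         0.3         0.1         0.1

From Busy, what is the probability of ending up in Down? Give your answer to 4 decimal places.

0.5854

Let h(s) be the probability of absorption at Down starting from transient state s. Then h(Down) = 1 and h(Overloaded) = 0. By first-step analysis:
h(Throttled) = 0.1·h(Throttled) + 0.1·0 + 0.4·h(Busy) + 0.1·1 + 0.3·h(Idle)
h(Busy) = 0.4·h(Throttled) + 0.3·h(Busy) + 0.1·1 + 0.2·h(Idle)
h(Idle) = 0.3·h(Throttled) + 0.2·0 + 0.3·h(Busy) + 0.1·1 + 0.1·h(Idle)
Solving: h(Throttled) = 0.5325, h(Busy) = 0.5854, h(Idle) = 0.4837.
Starting from Busy, the probability is 0.5854.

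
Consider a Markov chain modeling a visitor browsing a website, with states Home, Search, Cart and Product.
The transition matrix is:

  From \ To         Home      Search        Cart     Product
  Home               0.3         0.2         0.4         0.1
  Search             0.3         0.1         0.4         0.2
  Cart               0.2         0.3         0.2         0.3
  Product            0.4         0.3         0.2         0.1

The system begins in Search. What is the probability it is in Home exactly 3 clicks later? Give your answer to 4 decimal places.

0.2910

Propagate the distribution vector 3 clicks from Search.
After 0 clicks: (0.0000, 1.0000, 0.0000, 0.0000)
After 1 click: (0.3000, 0.1000, 0.4000, 0.2000)
After 2 clicks: (0.2800, 0.2500, 0.2800, 0.1900)
After 3 clicks: (0.2910, 0.2220, 0.3060, 0.1810)
P(in Home after 3 clicks) = 0.2910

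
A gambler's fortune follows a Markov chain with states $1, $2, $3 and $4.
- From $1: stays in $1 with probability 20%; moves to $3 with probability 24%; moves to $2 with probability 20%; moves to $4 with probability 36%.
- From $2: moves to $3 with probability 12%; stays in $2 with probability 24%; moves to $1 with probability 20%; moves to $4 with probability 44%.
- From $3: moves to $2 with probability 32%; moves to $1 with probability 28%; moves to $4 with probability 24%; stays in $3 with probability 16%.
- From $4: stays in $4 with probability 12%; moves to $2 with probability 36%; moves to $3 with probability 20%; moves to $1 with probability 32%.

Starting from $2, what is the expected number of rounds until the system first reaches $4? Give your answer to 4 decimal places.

Let t(s) be the expected number of rounds to first reach $4 from state s, with t($4) = 0. Conditioning on the first round:
t($1) = 1 + 0.2·t($1) + 0.2·t($2) + 0.24·t($3)
t($2) = 1 + 0.2·t($1) + 0.24·t($2) + 0.12·t($3)
t($3) = 1 + 0.28·t($1) + 0.32·t($2) + 0.16·t($3)
Solving: t($1) = 2.8164, t($2) = 2.5463, t($3) = 3.0993.
Expected rounds from $2 to $4: 2.5463.

2.5463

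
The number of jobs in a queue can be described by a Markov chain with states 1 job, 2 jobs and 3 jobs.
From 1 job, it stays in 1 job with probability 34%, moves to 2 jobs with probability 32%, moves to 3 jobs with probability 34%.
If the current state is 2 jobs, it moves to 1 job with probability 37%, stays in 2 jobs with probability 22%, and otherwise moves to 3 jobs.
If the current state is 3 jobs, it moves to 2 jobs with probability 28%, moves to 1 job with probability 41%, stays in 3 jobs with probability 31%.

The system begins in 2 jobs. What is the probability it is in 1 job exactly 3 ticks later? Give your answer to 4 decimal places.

Propagate the distribution vector 3 ticks from 2 jobs.
After 0 ticks: (0.0000, 1.0000, 0.0000)
After 1 tick: (0.3700, 0.2200, 0.4100)
After 2 ticks: (0.3753, 0.2816, 0.3431)
After 3 ticks: (0.3725, 0.2781, 0.3494)
P(in 1 job after 3 ticks) = 0.3725

0.3725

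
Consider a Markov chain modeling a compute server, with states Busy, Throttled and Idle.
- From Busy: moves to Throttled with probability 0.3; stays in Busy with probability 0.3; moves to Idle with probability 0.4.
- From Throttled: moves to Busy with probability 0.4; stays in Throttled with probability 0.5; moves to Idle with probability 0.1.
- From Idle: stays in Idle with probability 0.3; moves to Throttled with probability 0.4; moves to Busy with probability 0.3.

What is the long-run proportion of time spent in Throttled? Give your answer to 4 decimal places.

Let the stationary distribution be π with π = πP and π_1 + π_2 + π_3 = 1.
π_1 = 0.3·π_1 + 0.4·π_2 + 0.3·π_3
π_2 = 0.3·π_1 + 0.5·π_2 + 0.4·π_3
Solving with the normalization constraint gives π = (0.3407, 0.4066, 0.2527).
So the stationary probability of Throttled is 0.4066.

0.4066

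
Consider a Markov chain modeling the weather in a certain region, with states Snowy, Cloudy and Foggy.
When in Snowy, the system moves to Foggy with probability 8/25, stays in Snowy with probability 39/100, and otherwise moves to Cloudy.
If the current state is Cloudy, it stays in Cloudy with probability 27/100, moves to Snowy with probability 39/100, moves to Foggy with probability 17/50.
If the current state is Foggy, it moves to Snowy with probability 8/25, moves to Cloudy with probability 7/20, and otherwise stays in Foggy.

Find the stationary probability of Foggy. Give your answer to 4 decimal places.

0.3294

Let the stationary distribution be π with π = πP and π_1 + π_2 + π_3 = 1.
π_1 = 0.39·π_1 + 0.39·π_2 + 0.32·π_3
π_2 = 0.29·π_1 + 0.27·π_2 + 0.35·π_3
Solving with the normalization constraint gives π = (0.3669, 0.3037, 0.3294).
So the stationary probability of Foggy is 0.3294.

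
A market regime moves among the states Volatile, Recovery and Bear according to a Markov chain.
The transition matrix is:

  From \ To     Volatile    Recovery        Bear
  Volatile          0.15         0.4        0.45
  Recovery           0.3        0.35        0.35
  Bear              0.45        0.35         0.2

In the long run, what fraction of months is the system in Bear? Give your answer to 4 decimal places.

Let the stationary distribution be π with π = πP and π_1 + π_2 + π_3 = 1.
π_1 = 0.15·π_1 + 0.3·π_2 + 0.45·π_3
π_2 = 0.4·π_1 + 0.35·π_2 + 0.35·π_3
Solving with the normalization constraint gives π = (0.3040, 0.3652, 0.3308).
So the stationary probability of Bear is 0.3308.

0.3308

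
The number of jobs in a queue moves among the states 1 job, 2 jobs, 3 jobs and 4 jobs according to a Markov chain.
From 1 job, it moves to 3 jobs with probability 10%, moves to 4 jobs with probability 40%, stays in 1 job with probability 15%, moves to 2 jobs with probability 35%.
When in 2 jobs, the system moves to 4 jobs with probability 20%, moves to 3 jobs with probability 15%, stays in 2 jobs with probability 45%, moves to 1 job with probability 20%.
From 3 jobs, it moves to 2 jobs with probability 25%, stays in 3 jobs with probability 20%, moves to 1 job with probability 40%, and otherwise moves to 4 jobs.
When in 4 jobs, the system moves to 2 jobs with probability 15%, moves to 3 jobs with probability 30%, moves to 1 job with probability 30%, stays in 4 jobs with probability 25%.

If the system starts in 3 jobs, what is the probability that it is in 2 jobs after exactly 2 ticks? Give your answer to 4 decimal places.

0.3250

Propagate the distribution vector 2 ticks from 3 jobs.
After 0 ticks: (0.0000, 0.0000, 1.0000, 0.0000)
After 1 tick: (0.4000, 0.2500, 0.2000, 0.1500)
After 2 ticks: (0.2350, 0.3250, 0.1625, 0.2775)
P(in 2 jobs after 2 ticks) = 0.3250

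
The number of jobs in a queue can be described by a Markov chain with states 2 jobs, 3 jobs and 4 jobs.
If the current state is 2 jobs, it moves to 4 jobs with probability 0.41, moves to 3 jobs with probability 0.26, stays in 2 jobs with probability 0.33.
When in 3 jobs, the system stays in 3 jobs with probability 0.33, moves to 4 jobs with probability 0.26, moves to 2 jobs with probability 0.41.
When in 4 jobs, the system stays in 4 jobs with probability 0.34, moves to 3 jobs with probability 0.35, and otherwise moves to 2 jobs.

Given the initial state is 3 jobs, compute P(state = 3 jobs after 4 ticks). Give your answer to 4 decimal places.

Propagate the distribution vector 4 ticks from 3 jobs.
After 0 ticks: (0.0000, 1.0000, 0.0000)
After 1 tick: (0.4100, 0.3300, 0.2600)
After 2 ticks: (0.3512, 0.3065, 0.3423)
After 3 ticks: (0.3477, 0.3123, 0.3401)
After 4 ticks: (0.3482, 0.3125, 0.3394)
P(in 3 jobs after 4 ticks) = 0.3125

0.3125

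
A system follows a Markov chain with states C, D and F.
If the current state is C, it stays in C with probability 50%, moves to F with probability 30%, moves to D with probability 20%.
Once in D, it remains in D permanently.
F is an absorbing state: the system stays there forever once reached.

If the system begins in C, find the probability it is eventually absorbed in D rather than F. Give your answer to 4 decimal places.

0.4000

Let h(s) be the probability of absorption at D starting from transient state s. Then h(D) = 1 and h(F) = 0. By first-step analysis:
h(C) = 0.5·h(C) + 0.2·1 + 0.3·0
Solving: h(C) = 0.4000.
Starting from C, the probability is 0.4000.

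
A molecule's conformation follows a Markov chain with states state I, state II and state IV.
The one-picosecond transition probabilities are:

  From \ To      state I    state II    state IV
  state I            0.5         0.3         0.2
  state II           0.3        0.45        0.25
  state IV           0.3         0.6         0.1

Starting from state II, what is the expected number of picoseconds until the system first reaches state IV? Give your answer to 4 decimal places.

4.3243

Let t(s) be the expected number of picoseconds to first reach state IV from state s, with t(state IV) = 0. Conditioning on the first picosecond:
t(state I) = 1 + 0.5·t(state I) + 0.3·t(state II)
t(state II) = 1 + 0.3·t(state I) + 0.45·t(state II)
Solving: t(state I) = 4.5946, t(state II) = 4.3243.
Expected picoseconds from state II to state IV: 4.3243.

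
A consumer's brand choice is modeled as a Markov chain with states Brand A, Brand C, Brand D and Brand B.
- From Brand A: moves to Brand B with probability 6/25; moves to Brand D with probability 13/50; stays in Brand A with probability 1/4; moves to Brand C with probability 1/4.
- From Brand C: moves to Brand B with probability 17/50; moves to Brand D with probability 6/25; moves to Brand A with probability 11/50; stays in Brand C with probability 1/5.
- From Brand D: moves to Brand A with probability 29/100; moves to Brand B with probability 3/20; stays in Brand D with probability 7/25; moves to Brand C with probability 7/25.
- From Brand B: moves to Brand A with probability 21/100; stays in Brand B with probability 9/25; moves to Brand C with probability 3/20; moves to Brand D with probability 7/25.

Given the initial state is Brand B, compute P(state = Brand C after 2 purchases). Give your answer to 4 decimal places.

0.2149

Propagate the distribution vector 2 purchases from Brand B.
After 0 purchases: (0.0000, 0.0000, 0.0000, 1.0000)
After 1 purchase: (0.2100, 0.1500, 0.2800, 0.3600)
After 2 purchases: (0.2423, 0.2149, 0.2698, 0.2730)
P(in Brand C after 2 purchases) = 0.2149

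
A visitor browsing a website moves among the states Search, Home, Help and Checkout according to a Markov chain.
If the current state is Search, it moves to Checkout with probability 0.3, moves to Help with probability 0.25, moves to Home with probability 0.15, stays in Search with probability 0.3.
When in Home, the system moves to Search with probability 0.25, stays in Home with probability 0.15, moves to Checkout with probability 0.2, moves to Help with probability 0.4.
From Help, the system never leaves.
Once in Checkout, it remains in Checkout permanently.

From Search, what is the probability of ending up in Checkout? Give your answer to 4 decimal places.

Let h(s) be the probability of absorption at Checkout starting from transient state s. Then h(Checkout) = 1 and h(Help) = 0. By first-step analysis:
h(Search) = 0.3·h(Search) + 0.15·h(Home) + 0.25·0 + 0.3·1
h(Home) = 0.25·h(Search) + 0.15·h(Home) + 0.4·0 + 0.2·1
Solving: h(Search) = 0.5112, h(Home) = 0.3857.
Starting from Search, the probability is 0.5112.

0.5112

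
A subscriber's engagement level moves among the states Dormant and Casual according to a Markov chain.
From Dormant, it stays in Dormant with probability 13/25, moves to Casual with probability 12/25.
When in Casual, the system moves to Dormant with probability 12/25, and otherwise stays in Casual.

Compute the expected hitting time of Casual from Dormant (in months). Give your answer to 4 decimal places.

2.0833

Let t(s) be the expected number of months to first reach Casual from state s, with t(Casual) = 0. Conditioning on the first month:
t(Dormant) = 1 + 0.52·t(Dormant)
Solving: t(Dormant) = 2.0833.
Expected months from Dormant to Casual: 2.0833.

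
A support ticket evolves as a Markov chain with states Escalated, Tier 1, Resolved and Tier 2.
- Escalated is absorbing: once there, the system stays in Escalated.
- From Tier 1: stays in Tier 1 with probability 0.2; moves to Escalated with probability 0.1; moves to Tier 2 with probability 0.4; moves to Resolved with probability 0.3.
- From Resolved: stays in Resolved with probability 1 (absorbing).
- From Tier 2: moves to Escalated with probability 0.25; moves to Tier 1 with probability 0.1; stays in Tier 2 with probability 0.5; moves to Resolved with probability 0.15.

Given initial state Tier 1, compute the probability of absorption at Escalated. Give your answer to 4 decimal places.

Let h(s) be the probability of absorption at Escalated starting from transient state s. Then h(Escalated) = 1 and h(Resolved) = 0. By first-step analysis:
h(Tier 1) = 0.1·1 + 0.2·h(Tier 1) + 0.3·0 + 0.4·h(Tier 2)
h(Tier 2) = 0.25·1 + 0.1·h(Tier 1) + 0.15·0 + 0.5·h(Tier 2)
Solving: h(Tier 1) = 0.4167, h(Tier 2) = 0.5833.
Starting from Tier 1, the probability is 0.4167.

0.4167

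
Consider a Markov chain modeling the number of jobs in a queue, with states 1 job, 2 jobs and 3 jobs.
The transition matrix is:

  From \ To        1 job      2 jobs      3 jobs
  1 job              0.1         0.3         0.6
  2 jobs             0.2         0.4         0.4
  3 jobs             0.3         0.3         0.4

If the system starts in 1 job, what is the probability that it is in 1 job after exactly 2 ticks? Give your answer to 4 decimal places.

0.2500

Sum over the intermediate state after 1 tick:
P = P(1 job→1 job)·P(1 job→1 job) + P(1 job→2 jobs)·P(2 jobs→1 job) + P(1 job→3 jobs)·P(3 jobs→1 job)
  = 0.1×0.1 + 0.3×0.2 + 0.6×0.3
  = 0.0100 + 0.0600 + 0.1800 = 0.2500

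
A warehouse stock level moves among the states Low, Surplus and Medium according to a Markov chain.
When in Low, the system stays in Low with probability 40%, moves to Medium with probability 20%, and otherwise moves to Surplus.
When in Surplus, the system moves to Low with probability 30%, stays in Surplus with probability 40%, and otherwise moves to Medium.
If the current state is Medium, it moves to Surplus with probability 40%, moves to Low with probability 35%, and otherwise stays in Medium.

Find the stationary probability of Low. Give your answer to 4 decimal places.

0.3474

Let the stationary distribution be π with π = πP and π_1 + π_2 + π_3 = 1.
π_1 = 0.4·π_1 + 0.3·π_2 + 0.35·π_3
π_2 = 0.4·π_1 + 0.4·π_2 + 0.4·π_3
Solving with the normalization constraint gives π = (0.3474, 0.4000, 0.2526).
So the stationary probability of Low is 0.3474.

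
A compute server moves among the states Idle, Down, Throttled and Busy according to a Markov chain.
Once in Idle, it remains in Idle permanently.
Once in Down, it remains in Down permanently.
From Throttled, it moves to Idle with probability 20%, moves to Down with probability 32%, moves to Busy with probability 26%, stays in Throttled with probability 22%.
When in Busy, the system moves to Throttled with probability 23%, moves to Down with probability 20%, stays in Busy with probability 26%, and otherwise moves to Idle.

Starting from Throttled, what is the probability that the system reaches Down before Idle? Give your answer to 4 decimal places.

Let h(s) be the probability of absorption at Down starting from transient state s. Then h(Down) = 1 and h(Idle) = 0. By first-step analysis:
h(Throttled) = 0.2·0 + 0.32·1 + 0.22·h(Throttled) + 0.26·h(Busy)
h(Busy) = 0.31·0 + 0.2·1 + 0.23·h(Throttled) + 0.26·h(Busy)
Solving: h(Throttled) = 0.5582, h(Busy) = 0.4438.
Starting from Throttled, the probability is 0.5582.

0.5582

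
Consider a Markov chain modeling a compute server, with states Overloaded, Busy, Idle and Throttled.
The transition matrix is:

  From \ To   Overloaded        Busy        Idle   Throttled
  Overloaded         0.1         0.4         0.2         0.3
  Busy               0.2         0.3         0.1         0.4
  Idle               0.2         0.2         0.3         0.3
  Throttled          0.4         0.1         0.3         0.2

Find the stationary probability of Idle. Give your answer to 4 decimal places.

Let the stationary distribution be π with π = πP and π_1 + π_2 + π_3 + π_4 = 1.
π_1 = 0.1·π_1 + 0.2·π_2 + 0.2·π_3 + 0.4·π_4
π_2 = 0.4·π_1 + 0.3·π_2 + 0.2·π_3 + 0.1·π_4
π_3 = 0.2·π_1 + 0.1·π_2 + 0.3·π_3 + 0.3·π_4
Solving with the normalization constraint gives π = (0.2354, 0.2418, 0.2281, 0.2947).
So the stationary probability of Idle is 0.2281.

0.2281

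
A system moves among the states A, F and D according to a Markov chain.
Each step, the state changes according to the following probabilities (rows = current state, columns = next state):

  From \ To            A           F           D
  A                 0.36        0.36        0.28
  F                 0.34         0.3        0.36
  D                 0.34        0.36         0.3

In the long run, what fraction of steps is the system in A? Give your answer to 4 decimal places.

0.3469

Let the stationary distribution be π with π = πP and π_1 + π_2 + π_3 = 1.
π_1 = 0.36·π_1 + 0.34·π_2 + 0.34·π_3
π_2 = 0.36·π_1 + 0.3·π_2 + 0.36·π_3
Solving with the normalization constraint gives π = (0.3469, 0.3396, 0.3134).
So the stationary probability of A is 0.3469.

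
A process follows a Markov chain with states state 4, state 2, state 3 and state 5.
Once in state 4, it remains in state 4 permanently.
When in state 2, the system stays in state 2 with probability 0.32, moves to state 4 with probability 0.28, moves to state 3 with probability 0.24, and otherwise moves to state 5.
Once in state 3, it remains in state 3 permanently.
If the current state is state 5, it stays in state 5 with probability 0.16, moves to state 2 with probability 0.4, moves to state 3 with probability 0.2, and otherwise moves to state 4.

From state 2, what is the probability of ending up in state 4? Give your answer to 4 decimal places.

Let h(s) be the probability of absorption at state 4 starting from transient state s. Then h(state 4) = 1 and h(state 3) = 0. By first-step analysis:
h(state 2) = 0.28·1 + 0.32·h(state 2) + 0.24·0 + 0.16·h(state 5)
h(state 5) = 0.24·1 + 0.4·h(state 2) + 0.2·0 + 0.16·h(state 5)
Solving: h(state 2) = 0.5394, h(state 5) = 0.5426.
Starting from state 2, the probability is 0.5394.

0.5394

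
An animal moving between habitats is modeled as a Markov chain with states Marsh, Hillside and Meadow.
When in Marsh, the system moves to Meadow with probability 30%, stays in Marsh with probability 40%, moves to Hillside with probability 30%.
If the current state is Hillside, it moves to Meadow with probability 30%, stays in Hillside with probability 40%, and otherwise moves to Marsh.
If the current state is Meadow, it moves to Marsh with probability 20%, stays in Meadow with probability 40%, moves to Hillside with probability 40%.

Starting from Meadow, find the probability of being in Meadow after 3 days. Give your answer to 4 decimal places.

0.3340

Propagate the distribution vector 3 days from Meadow.
After 0 days: (0.0000, 0.0000, 1.0000)
After 1 day: (0.2000, 0.4000, 0.4000)
After 2 days: (0.2800, 0.3800, 0.3400)
After 3 days: (0.2940, 0.3720, 0.3340)
P(in Meadow after 3 days) = 0.3340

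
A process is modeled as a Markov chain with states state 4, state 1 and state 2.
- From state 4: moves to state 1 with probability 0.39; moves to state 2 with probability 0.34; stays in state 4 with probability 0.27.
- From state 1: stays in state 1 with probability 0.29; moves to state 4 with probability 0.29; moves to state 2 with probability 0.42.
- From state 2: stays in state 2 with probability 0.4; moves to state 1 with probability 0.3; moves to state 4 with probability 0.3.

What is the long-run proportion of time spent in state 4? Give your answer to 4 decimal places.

0.2881

Let the stationary distribution be π with π = πP and π_1 + π_2 + π_3 = 1.
π_1 = 0.27·π_1 + 0.29·π_2 + 0.3·π_3
π_2 = 0.39·π_1 + 0.29·π_2 + 0.3·π_3
Solving with the normalization constraint gives π = (0.2881, 0.3227, 0.3892).
So the stationary probability of state 4 is 0.2881.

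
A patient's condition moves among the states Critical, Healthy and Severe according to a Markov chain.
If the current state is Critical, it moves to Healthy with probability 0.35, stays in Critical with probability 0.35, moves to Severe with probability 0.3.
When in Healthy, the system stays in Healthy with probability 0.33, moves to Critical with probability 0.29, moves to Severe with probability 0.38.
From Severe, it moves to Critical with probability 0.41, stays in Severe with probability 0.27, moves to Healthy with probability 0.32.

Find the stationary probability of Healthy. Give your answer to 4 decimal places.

0.3338

Let the stationary distribution be π with π = πP and π_1 + π_2 + π_3 = 1.
π_1 = 0.35·π_1 + 0.29·π_2 + 0.41·π_3
π_2 = 0.35·π_1 + 0.33·π_2 + 0.32·π_3
Solving with the normalization constraint gives π = (0.3490, 0.3338, 0.3172).
So the stationary probability of Healthy is 0.3338.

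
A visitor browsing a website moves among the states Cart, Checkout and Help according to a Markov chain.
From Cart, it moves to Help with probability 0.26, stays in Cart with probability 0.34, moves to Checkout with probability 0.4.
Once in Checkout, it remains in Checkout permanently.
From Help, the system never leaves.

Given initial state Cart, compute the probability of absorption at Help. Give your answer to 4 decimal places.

Let h(s) be the probability of absorption at Help starting from transient state s. Then h(Help) = 1 and h(Checkout) = 0. By first-step analysis:
h(Cart) = 0.34·h(Cart) + 0.4·0 + 0.26·1
Solving: h(Cart) = 0.3939.
Starting from Cart, the probability is 0.3939.

0.3939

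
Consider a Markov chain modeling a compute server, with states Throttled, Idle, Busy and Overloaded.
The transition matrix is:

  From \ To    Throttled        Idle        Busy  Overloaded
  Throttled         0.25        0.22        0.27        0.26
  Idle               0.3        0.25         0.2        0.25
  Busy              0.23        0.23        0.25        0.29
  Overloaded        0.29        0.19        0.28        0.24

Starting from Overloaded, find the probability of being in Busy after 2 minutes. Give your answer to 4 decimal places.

0.2535

Propagate the distribution vector 2 minutes from Overloaded.
After 0 minutes: (0.0000, 0.0000, 0.0000, 1.0000)
After 1 minute: (0.2900, 0.1900, 0.2800, 0.2400)
After 2 minutes: (0.2635, 0.2213, 0.2535, 0.2617)
P(in Busy after 2 minutes) = 0.2535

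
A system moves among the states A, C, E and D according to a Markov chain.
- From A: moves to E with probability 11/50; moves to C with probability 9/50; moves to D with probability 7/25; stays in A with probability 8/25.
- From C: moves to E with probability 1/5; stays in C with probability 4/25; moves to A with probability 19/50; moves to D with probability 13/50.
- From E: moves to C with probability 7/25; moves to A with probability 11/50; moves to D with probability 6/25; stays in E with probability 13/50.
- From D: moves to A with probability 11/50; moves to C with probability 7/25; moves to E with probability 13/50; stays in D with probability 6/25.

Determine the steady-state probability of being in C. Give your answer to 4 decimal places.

Let the stationary distribution be π with π = πP and π_1 + π_2 + π_3 + π_4 = 1.
π_1 = 0.32·π_1 + 0.38·π_2 + 0.22·π_3 + 0.22·π_4
π_2 = 0.18·π_1 + 0.16·π_2 + 0.28·π_3 + 0.28·π_4
π_3 = 0.22·π_1 + 0.2·π_2 + 0.26·π_3 + 0.26·π_4
Solving with the normalization constraint gives π = (0.2844, 0.2246, 0.2351, 0.2559).
So the stationary probability of C is 0.2246.

0.2246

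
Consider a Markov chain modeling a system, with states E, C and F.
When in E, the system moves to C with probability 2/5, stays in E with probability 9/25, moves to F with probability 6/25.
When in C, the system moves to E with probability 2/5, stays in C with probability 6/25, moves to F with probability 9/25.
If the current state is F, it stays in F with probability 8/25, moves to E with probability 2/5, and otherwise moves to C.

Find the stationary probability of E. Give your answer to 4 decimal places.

Let the stationary distribution be π with π = πP and π_1 + π_2 + π_3 = 1.
π_1 = 0.36·π_1 + 0.4·π_2 + 0.4·π_3
π_2 = 0.4·π_1 + 0.24·π_2 + 0.28·π_3
Solving with the normalization constraint gives π = (0.3846, 0.3136, 0.3018).
So the stationary probability of E is 0.3846.

0.3846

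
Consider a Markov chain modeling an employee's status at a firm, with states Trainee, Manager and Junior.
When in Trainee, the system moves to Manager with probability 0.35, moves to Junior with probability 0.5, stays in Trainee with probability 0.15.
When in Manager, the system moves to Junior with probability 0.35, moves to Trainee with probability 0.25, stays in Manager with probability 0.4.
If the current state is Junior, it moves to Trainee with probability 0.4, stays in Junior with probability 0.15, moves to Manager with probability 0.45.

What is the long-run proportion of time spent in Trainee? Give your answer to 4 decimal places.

Let the stationary distribution be π with π = πP and π_1 + π_2 + π_3 = 1.
π_1 = 0.15·π_1 + 0.25·π_2 + 0.4·π_3
π_2 = 0.35·π_1 + 0.4·π_2 + 0.45·π_3
Solving with the normalization constraint gives π = (0.2717, 0.4027, 0.3256).
So the stationary probability of Trainee is 0.2717.

0.2717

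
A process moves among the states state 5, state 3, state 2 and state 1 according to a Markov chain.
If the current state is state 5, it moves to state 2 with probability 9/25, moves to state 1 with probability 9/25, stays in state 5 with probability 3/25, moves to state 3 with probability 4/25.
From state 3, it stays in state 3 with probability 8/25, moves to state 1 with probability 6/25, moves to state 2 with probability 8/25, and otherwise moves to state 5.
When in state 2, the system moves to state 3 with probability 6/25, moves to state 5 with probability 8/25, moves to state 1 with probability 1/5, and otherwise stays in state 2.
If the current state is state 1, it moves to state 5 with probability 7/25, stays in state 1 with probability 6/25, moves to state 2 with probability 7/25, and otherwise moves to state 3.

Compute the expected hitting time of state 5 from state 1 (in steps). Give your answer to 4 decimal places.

Let t(s) be the expected number of steps to first reach state 5 from state s, with t(state 5) = 0. Conditioning on the first step:
t(state 3) = 1 + 0.32·t(state 3) + 0.32·t(state 2) + 0.24·t(state 1)
t(state 2) = 1 + 0.24·t(state 3) + 0.24·t(state 2) + 0.2·t(state 1)
t(state 1) = 1 + 0.2·t(state 3) + 0.28·t(state 2) + 0.24·t(state 1)
Solving: t(state 3) = 4.6702, t(state 2) = 3.8318, t(state 1) = 3.9565.
Expected steps from state 1 to state 5: 3.9565.

3.9565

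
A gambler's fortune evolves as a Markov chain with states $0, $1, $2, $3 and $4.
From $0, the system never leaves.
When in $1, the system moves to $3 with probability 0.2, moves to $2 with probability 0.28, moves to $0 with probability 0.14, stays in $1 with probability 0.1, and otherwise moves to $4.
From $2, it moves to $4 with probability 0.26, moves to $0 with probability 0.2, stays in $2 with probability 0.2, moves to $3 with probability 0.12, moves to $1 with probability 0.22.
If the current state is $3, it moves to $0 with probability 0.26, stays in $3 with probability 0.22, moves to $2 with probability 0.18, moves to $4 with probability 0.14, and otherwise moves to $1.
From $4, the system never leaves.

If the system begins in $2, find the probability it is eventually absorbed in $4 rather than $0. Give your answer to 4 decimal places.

0.5546

Let h(s) be the probability of absorption at $4 starting from transient state s. Then h($4) = 1 and h($0) = 0. By first-step analysis:
h($1) = 0.14·0 + 0.1·h($1) + 0.28·h($2) + 0.2·h($3) + 0.28·1
h($2) = 0.2·0 + 0.22·h($1) + 0.2·h($2) + 0.12·h($3) + 0.26·1
h($3) = 0.26·0 + 0.2·h($1) + 0.18·h($2) + 0.22·h($3) + 0.14·1
Solving: h($1) = 0.5853, h($2) = 0.5546, h($3) = 0.4576.
Starting from $2, the probability is 0.5546.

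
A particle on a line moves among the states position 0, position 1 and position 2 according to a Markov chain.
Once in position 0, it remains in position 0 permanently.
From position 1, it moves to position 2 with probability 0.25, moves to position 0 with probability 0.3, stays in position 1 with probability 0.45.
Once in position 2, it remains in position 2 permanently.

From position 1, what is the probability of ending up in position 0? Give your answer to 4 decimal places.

Let h(s) be the probability of absorption at position 0 starting from transient state s. Then h(position 0) = 1 and h(position 2) = 0. By first-step analysis:
h(position 1) = 0.3·1 + 0.45·h(position 1) + 0.25·0
Solving: h(position 1) = 0.5455.
Starting from position 1, the probability is 0.5455.

0.5455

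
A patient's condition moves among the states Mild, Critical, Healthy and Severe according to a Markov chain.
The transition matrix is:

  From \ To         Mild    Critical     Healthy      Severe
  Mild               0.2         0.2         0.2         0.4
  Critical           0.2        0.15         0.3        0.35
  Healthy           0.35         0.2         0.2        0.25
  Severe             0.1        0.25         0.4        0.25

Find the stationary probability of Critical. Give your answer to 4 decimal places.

0.2049

Let the stationary distribution be π with π = πP and π_1 + π_2 + π_3 + π_4 = 1.
π_1 = 0.2·π_1 + 0.2·π_2 + 0.35·π_3 + 0.1·π_4
π_2 = 0.2·π_1 + 0.15·π_2 + 0.2·π_3 + 0.25·π_4
π_3 = 0.2·π_1 + 0.3·π_2 + 0.2·π_3 + 0.4·π_4
Solving with the normalization constraint gives π = (0.2119, 0.2049, 0.2809, 0.3023).
So the stationary probability of Critical is 0.2049.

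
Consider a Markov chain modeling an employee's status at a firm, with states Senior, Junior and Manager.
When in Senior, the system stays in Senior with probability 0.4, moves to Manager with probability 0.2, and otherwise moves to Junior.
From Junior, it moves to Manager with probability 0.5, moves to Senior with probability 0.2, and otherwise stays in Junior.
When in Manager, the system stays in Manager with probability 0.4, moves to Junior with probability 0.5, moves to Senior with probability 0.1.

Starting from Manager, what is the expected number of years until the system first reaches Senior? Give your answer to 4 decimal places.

Let t(s) be the expected number of years to first reach Senior from state s, with t(Senior) = 0. Conditioning on the first year:
t(Junior) = 1 + 0.3·t(Junior) + 0.5·t(Manager)
t(Manager) = 1 + 0.5·t(Junior) + 0.4·t(Manager)
Solving: t(Junior) = 6.4706, t(Manager) = 7.0588.
Expected years from Manager to Senior: 7.0588.

7.0588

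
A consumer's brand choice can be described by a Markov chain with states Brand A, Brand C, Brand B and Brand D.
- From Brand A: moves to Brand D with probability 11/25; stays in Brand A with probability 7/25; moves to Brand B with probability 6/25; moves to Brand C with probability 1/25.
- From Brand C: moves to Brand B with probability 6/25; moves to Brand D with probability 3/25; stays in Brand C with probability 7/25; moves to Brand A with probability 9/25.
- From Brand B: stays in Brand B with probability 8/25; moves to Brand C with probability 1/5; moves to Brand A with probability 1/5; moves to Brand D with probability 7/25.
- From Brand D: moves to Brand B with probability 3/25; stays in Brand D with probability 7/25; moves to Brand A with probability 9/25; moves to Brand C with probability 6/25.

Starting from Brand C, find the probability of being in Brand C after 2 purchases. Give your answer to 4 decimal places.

0.1696

Propagate the distribution vector 2 purchases from Brand C.
After 0 purchases: (0.0000, 1.0000, 0.0000, 0.0000)
After 1 purchase: (0.3600, 0.2800, 0.2400, 0.1200)
After 2 purchases: (0.2928, 0.1696, 0.2448, 0.2928)
P(in Brand C after 2 purchases) = 0.1696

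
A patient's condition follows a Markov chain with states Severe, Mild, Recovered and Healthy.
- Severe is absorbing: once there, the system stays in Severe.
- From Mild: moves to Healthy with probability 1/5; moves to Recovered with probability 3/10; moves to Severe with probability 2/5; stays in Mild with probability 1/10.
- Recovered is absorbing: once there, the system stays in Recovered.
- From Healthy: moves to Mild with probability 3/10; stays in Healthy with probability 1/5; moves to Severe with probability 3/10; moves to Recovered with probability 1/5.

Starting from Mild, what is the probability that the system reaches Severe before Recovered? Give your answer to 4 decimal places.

Let h(s) be the probability of absorption at Severe starting from transient state s. Then h(Severe) = 1 and h(Recovered) = 0. By first-step analysis:
h(Mild) = 0.4·1 + 0.1·h(Mild) + 0.3·0 + 0.2·h(Healthy)
h(Healthy) = 0.3·1 + 0.3·h(Mild) + 0.2·0 + 0.2·h(Healthy)
Solving: h(Mild) = 0.5758, h(Healthy) = 0.5909.
Starting from Mild, the probability is 0.5758.

0.5758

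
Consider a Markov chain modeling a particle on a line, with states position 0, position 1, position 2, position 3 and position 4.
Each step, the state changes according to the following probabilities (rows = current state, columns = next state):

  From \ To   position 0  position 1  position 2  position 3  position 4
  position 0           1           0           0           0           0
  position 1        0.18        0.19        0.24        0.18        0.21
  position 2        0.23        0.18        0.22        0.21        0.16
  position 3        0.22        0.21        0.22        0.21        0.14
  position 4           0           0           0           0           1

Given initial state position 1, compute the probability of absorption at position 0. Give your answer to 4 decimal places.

Let h(s) be the probability of absorption at position 0 starting from transient state s. Then h(position 0) = 1 and h(position 4) = 0. By first-step analysis:
h(position 1) = 0.18·1 + 0.19·h(position 1) + 0.24·h(position 2) + 0.18·h(position 3) + 0.21·0
h(position 2) = 0.23·1 + 0.18·h(position 1) + 0.22·h(position 2) + 0.21·h(position 3) + 0.16·0
h(position 3) = 0.22·1 + 0.21·h(position 1) + 0.22·h(position 2) + 0.21·h(position 3) + 0.14·0
Solving: h(position 1) = 0.5187, h(position 2) = 0.5693, h(position 3) = 0.5749.
Starting from position 1, the probability is 0.5187.

0.5187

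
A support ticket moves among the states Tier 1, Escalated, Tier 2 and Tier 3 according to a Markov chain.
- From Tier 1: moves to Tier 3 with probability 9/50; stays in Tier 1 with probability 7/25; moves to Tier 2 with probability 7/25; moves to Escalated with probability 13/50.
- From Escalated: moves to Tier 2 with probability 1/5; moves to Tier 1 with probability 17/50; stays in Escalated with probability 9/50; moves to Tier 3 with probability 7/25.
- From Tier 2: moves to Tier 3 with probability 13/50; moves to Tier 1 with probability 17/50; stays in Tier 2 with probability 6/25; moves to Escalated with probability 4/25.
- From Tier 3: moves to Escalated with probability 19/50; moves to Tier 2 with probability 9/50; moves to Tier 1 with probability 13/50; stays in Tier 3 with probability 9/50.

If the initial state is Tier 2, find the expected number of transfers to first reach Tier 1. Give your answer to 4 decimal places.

Let t(s) be the expected number of transfers to first reach Tier 1 from state s, with t(Tier 1) = 0. Conditioning on the first transfer:
t(Escalated) = 1 + 0.18·t(Escalated) + 0.2·t(Tier 2) + 0.28·t(Tier 3)
t(Tier 2) = 1 + 0.16·t(Escalated) + 0.24·t(Tier 2) + 0.26·t(Tier 3)
t(Tier 3) = 1 + 0.38·t(Escalated) + 0.18·t(Tier 2) + 0.18·t(Tier 3)
Solving: t(Escalated) = 3.1257, t(Tier 2) = 3.1209, t(Tier 3) = 3.3531.
Expected transfers from Tier 2 to Tier 1: 3.1209.

3.1209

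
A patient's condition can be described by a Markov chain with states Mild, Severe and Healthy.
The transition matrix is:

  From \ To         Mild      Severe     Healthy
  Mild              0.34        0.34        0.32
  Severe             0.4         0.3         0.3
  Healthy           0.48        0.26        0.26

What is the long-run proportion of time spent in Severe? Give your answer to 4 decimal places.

Let the stationary distribution be π with π = πP and π_1 + π_2 + π_3 = 1.
π_1 = 0.34·π_1 + 0.4·π_2 + 0.48·π_3
π_2 = 0.34·π_1 + 0.3·π_2 + 0.26·π_3
Solving with the normalization constraint gives π = (0.3997, 0.3041, 0.2961).
So the stationary probability of Severe is 0.3041.

0.3041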